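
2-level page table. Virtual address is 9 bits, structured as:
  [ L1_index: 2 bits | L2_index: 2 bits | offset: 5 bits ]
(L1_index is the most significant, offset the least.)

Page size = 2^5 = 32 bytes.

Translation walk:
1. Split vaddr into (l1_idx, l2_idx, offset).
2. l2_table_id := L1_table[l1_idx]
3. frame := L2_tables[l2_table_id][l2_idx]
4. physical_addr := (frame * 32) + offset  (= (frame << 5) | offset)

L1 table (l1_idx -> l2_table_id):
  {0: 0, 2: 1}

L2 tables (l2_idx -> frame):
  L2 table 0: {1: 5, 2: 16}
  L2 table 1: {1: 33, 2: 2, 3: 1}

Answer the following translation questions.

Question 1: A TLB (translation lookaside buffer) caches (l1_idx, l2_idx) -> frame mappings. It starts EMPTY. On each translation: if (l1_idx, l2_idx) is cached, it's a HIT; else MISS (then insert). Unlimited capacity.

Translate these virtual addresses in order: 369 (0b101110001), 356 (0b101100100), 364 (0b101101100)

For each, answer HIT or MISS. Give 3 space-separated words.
Answer: MISS HIT HIT

Derivation:
vaddr=369: (2,3) not in TLB -> MISS, insert
vaddr=356: (2,3) in TLB -> HIT
vaddr=364: (2,3) in TLB -> HIT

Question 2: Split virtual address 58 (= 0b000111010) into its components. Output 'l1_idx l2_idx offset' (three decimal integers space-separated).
vaddr = 58 = 0b000111010
  top 2 bits -> l1_idx = 0
  next 2 bits -> l2_idx = 1
  bottom 5 bits -> offset = 26

Answer: 0 1 26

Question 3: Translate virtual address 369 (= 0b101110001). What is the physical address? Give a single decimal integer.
vaddr = 369 = 0b101110001
Split: l1_idx=2, l2_idx=3, offset=17
L1[2] = 1
L2[1][3] = 1
paddr = 1 * 32 + 17 = 49

Answer: 49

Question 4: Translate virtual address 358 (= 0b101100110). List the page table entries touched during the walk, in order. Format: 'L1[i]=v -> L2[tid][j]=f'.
Answer: L1[2]=1 -> L2[1][3]=1

Derivation:
vaddr = 358 = 0b101100110
Split: l1_idx=2, l2_idx=3, offset=6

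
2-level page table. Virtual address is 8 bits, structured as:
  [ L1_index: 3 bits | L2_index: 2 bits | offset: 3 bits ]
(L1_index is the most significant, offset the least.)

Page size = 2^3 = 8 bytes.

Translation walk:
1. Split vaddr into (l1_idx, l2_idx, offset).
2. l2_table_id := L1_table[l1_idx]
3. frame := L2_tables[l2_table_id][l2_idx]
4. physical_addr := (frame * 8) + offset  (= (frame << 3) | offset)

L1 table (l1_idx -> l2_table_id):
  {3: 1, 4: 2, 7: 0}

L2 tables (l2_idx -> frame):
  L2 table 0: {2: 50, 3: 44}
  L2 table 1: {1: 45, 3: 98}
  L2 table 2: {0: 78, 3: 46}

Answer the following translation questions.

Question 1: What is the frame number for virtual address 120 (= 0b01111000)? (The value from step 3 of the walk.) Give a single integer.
Answer: 98

Derivation:
vaddr = 120: l1_idx=3, l2_idx=3
L1[3] = 1; L2[1][3] = 98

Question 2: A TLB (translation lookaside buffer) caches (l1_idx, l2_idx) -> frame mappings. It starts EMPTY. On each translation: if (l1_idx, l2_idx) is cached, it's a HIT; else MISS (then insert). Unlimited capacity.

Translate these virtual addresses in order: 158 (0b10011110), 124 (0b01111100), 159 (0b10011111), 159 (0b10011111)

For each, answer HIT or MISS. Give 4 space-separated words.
Answer: MISS MISS HIT HIT

Derivation:
vaddr=158: (4,3) not in TLB -> MISS, insert
vaddr=124: (3,3) not in TLB -> MISS, insert
vaddr=159: (4,3) in TLB -> HIT
vaddr=159: (4,3) in TLB -> HIT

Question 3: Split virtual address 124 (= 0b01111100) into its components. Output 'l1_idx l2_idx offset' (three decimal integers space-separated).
vaddr = 124 = 0b01111100
  top 3 bits -> l1_idx = 3
  next 2 bits -> l2_idx = 3
  bottom 3 bits -> offset = 4

Answer: 3 3 4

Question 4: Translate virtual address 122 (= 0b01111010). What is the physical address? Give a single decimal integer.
Answer: 786

Derivation:
vaddr = 122 = 0b01111010
Split: l1_idx=3, l2_idx=3, offset=2
L1[3] = 1
L2[1][3] = 98
paddr = 98 * 8 + 2 = 786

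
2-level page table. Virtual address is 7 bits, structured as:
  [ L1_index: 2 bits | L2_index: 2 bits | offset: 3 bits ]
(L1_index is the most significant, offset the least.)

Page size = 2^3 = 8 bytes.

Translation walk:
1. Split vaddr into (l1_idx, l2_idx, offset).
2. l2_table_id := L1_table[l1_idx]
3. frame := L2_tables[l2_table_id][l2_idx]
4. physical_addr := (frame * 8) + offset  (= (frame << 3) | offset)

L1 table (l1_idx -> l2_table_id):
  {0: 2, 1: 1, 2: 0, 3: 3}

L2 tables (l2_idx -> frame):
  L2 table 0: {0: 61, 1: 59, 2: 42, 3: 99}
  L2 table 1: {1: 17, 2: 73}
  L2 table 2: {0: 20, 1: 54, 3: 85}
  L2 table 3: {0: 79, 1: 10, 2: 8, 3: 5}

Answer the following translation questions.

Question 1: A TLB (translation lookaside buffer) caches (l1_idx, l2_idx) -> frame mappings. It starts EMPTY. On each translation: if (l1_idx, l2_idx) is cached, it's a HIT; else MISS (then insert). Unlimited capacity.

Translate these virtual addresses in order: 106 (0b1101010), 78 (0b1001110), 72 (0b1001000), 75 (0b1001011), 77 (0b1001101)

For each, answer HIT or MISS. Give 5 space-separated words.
Answer: MISS MISS HIT HIT HIT

Derivation:
vaddr=106: (3,1) not in TLB -> MISS, insert
vaddr=78: (2,1) not in TLB -> MISS, insert
vaddr=72: (2,1) in TLB -> HIT
vaddr=75: (2,1) in TLB -> HIT
vaddr=77: (2,1) in TLB -> HIT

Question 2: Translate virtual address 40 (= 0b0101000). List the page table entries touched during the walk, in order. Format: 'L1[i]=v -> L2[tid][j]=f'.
Answer: L1[1]=1 -> L2[1][1]=17

Derivation:
vaddr = 40 = 0b0101000
Split: l1_idx=1, l2_idx=1, offset=0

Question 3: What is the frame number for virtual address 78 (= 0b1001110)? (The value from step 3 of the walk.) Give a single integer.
vaddr = 78: l1_idx=2, l2_idx=1
L1[2] = 0; L2[0][1] = 59

Answer: 59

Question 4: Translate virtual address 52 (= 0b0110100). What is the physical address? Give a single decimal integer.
Answer: 588

Derivation:
vaddr = 52 = 0b0110100
Split: l1_idx=1, l2_idx=2, offset=4
L1[1] = 1
L2[1][2] = 73
paddr = 73 * 8 + 4 = 588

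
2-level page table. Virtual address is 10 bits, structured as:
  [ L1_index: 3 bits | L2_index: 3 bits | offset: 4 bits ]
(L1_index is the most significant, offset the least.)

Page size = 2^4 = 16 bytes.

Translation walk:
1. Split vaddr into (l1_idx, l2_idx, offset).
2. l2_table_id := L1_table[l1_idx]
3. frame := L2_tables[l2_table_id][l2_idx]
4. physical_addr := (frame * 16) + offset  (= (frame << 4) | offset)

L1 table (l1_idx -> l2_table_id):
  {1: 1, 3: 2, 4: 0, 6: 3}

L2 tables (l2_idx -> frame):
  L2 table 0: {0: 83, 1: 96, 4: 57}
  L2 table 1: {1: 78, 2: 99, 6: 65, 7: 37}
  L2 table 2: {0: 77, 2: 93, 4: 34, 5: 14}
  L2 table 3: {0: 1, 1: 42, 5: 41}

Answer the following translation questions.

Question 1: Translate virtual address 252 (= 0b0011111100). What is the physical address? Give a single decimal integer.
vaddr = 252 = 0b0011111100
Split: l1_idx=1, l2_idx=7, offset=12
L1[1] = 1
L2[1][7] = 37
paddr = 37 * 16 + 12 = 604

Answer: 604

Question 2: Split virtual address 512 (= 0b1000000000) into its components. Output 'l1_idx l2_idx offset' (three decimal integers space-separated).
vaddr = 512 = 0b1000000000
  top 3 bits -> l1_idx = 4
  next 3 bits -> l2_idx = 0
  bottom 4 bits -> offset = 0

Answer: 4 0 0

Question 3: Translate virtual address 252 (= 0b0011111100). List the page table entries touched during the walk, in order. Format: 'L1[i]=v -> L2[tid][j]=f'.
vaddr = 252 = 0b0011111100
Split: l1_idx=1, l2_idx=7, offset=12

Answer: L1[1]=1 -> L2[1][7]=37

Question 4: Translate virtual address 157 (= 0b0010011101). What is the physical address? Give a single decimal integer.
vaddr = 157 = 0b0010011101
Split: l1_idx=1, l2_idx=1, offset=13
L1[1] = 1
L2[1][1] = 78
paddr = 78 * 16 + 13 = 1261

Answer: 1261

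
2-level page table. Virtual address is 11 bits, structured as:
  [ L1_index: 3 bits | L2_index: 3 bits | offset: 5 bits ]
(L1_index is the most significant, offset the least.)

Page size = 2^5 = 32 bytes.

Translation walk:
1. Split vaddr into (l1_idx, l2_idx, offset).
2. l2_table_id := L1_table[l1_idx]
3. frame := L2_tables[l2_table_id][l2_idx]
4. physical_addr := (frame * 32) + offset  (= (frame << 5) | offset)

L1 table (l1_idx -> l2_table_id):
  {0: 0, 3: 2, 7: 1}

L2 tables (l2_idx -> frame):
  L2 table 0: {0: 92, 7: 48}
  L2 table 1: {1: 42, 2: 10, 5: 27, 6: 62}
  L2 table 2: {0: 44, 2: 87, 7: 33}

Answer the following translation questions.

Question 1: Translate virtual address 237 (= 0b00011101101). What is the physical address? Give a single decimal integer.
Answer: 1549

Derivation:
vaddr = 237 = 0b00011101101
Split: l1_idx=0, l2_idx=7, offset=13
L1[0] = 0
L2[0][7] = 48
paddr = 48 * 32 + 13 = 1549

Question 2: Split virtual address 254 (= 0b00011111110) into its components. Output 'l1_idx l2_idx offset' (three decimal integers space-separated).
vaddr = 254 = 0b00011111110
  top 3 bits -> l1_idx = 0
  next 3 bits -> l2_idx = 7
  bottom 5 bits -> offset = 30

Answer: 0 7 30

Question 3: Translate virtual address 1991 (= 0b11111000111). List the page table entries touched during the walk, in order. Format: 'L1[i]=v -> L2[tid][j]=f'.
Answer: L1[7]=1 -> L2[1][6]=62

Derivation:
vaddr = 1991 = 0b11111000111
Split: l1_idx=7, l2_idx=6, offset=7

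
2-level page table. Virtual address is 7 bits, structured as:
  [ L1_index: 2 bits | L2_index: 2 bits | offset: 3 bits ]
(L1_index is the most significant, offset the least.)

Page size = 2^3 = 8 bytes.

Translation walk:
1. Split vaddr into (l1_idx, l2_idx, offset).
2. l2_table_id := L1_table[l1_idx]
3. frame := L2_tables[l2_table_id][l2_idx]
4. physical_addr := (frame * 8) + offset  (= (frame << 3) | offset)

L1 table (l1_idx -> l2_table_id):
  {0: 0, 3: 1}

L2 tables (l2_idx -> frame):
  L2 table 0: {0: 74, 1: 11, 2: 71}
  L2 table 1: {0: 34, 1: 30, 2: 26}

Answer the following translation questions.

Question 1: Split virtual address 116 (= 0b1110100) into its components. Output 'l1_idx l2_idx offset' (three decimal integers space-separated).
Answer: 3 2 4

Derivation:
vaddr = 116 = 0b1110100
  top 2 bits -> l1_idx = 3
  next 2 bits -> l2_idx = 2
  bottom 3 bits -> offset = 4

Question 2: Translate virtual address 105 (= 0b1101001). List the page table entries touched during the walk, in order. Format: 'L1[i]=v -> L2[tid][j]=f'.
vaddr = 105 = 0b1101001
Split: l1_idx=3, l2_idx=1, offset=1

Answer: L1[3]=1 -> L2[1][1]=30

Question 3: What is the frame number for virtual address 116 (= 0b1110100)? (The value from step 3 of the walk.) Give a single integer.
vaddr = 116: l1_idx=3, l2_idx=2
L1[3] = 1; L2[1][2] = 26

Answer: 26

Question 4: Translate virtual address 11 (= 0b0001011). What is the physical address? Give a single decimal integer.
vaddr = 11 = 0b0001011
Split: l1_idx=0, l2_idx=1, offset=3
L1[0] = 0
L2[0][1] = 11
paddr = 11 * 8 + 3 = 91

Answer: 91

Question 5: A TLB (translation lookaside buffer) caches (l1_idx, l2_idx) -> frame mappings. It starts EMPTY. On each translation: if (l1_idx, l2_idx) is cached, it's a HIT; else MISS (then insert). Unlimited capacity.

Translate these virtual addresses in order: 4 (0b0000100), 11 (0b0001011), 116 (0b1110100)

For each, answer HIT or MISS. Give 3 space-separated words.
Answer: MISS MISS MISS

Derivation:
vaddr=4: (0,0) not in TLB -> MISS, insert
vaddr=11: (0,1) not in TLB -> MISS, insert
vaddr=116: (3,2) not in TLB -> MISS, insert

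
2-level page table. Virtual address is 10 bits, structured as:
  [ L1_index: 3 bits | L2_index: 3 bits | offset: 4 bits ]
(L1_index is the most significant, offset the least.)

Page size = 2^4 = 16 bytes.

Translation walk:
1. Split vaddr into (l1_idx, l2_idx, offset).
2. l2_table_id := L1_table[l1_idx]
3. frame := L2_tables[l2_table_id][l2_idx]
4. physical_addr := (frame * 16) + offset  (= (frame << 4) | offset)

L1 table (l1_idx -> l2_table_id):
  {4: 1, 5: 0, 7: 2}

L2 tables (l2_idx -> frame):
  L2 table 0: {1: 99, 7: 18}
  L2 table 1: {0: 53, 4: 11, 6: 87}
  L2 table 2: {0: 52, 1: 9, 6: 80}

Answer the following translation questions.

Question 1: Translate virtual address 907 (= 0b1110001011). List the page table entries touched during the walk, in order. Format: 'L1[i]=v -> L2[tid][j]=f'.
vaddr = 907 = 0b1110001011
Split: l1_idx=7, l2_idx=0, offset=11

Answer: L1[7]=2 -> L2[2][0]=52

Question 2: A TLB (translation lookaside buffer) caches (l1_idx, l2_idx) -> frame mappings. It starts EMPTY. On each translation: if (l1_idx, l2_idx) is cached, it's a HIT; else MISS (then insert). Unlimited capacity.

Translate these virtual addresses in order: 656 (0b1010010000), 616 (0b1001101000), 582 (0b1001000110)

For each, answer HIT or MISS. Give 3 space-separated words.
Answer: MISS MISS MISS

Derivation:
vaddr=656: (5,1) not in TLB -> MISS, insert
vaddr=616: (4,6) not in TLB -> MISS, insert
vaddr=582: (4,4) not in TLB -> MISS, insert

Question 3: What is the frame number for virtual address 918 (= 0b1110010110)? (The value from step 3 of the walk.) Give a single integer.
vaddr = 918: l1_idx=7, l2_idx=1
L1[7] = 2; L2[2][1] = 9

Answer: 9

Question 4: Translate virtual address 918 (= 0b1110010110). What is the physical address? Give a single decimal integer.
Answer: 150

Derivation:
vaddr = 918 = 0b1110010110
Split: l1_idx=7, l2_idx=1, offset=6
L1[7] = 2
L2[2][1] = 9
paddr = 9 * 16 + 6 = 150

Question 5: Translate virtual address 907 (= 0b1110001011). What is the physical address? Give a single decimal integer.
vaddr = 907 = 0b1110001011
Split: l1_idx=7, l2_idx=0, offset=11
L1[7] = 2
L2[2][0] = 52
paddr = 52 * 16 + 11 = 843

Answer: 843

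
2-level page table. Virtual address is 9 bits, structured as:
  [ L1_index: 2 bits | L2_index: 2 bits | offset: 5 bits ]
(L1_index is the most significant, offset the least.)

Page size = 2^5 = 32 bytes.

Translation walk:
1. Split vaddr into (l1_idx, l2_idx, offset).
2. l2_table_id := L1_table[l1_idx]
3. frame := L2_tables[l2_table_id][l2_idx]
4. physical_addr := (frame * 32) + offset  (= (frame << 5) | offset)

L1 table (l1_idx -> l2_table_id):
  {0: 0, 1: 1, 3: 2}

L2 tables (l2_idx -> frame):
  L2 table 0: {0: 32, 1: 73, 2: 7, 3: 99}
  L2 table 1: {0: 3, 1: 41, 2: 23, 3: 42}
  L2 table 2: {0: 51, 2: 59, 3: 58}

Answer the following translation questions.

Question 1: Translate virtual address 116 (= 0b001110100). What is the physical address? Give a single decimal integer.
vaddr = 116 = 0b001110100
Split: l1_idx=0, l2_idx=3, offset=20
L1[0] = 0
L2[0][3] = 99
paddr = 99 * 32 + 20 = 3188

Answer: 3188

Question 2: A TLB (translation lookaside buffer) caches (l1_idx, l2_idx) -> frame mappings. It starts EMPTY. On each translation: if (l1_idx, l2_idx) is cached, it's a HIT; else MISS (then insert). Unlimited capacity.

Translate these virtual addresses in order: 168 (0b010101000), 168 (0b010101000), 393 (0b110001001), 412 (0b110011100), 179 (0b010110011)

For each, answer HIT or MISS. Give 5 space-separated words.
vaddr=168: (1,1) not in TLB -> MISS, insert
vaddr=168: (1,1) in TLB -> HIT
vaddr=393: (3,0) not in TLB -> MISS, insert
vaddr=412: (3,0) in TLB -> HIT
vaddr=179: (1,1) in TLB -> HIT

Answer: MISS HIT MISS HIT HIT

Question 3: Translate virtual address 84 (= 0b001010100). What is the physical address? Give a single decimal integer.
Answer: 244

Derivation:
vaddr = 84 = 0b001010100
Split: l1_idx=0, l2_idx=2, offset=20
L1[0] = 0
L2[0][2] = 7
paddr = 7 * 32 + 20 = 244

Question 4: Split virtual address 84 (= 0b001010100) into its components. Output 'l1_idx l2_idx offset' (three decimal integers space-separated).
Answer: 0 2 20

Derivation:
vaddr = 84 = 0b001010100
  top 2 bits -> l1_idx = 0
  next 2 bits -> l2_idx = 2
  bottom 5 bits -> offset = 20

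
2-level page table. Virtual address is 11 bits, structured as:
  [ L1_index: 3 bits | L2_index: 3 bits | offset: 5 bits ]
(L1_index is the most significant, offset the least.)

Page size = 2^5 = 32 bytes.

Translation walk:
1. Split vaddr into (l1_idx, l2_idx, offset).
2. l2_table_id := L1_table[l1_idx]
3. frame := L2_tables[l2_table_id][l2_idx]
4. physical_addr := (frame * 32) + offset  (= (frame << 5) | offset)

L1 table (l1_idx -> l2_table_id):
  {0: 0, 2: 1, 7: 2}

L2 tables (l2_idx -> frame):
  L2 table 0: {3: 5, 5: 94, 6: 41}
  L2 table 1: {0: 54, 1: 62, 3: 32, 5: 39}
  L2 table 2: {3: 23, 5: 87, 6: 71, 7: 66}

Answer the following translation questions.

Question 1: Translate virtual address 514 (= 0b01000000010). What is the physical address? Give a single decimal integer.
vaddr = 514 = 0b01000000010
Split: l1_idx=2, l2_idx=0, offset=2
L1[2] = 1
L2[1][0] = 54
paddr = 54 * 32 + 2 = 1730

Answer: 1730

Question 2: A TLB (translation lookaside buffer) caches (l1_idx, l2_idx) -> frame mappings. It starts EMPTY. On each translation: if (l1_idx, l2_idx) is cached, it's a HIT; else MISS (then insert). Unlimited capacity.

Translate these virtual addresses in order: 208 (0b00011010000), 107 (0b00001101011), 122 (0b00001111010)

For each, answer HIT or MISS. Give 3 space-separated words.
vaddr=208: (0,6) not in TLB -> MISS, insert
vaddr=107: (0,3) not in TLB -> MISS, insert
vaddr=122: (0,3) in TLB -> HIT

Answer: MISS MISS HIT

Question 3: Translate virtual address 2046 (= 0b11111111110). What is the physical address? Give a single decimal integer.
vaddr = 2046 = 0b11111111110
Split: l1_idx=7, l2_idx=7, offset=30
L1[7] = 2
L2[2][7] = 66
paddr = 66 * 32 + 30 = 2142

Answer: 2142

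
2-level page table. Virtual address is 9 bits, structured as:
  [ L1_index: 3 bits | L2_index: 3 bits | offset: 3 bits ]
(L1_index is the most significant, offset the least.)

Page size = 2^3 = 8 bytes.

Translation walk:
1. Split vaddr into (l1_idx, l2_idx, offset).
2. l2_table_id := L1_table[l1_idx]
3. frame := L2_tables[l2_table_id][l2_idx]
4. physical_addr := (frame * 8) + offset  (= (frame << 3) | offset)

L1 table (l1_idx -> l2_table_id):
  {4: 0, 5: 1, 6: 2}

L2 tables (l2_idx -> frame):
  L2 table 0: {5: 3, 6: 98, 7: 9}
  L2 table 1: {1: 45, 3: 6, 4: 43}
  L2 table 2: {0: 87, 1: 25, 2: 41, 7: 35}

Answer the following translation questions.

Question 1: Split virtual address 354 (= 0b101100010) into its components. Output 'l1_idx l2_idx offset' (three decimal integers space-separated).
Answer: 5 4 2

Derivation:
vaddr = 354 = 0b101100010
  top 3 bits -> l1_idx = 5
  next 3 bits -> l2_idx = 4
  bottom 3 bits -> offset = 2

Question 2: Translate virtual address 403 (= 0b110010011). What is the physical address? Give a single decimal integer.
vaddr = 403 = 0b110010011
Split: l1_idx=6, l2_idx=2, offset=3
L1[6] = 2
L2[2][2] = 41
paddr = 41 * 8 + 3 = 331

Answer: 331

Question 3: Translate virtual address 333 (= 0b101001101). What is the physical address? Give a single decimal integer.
Answer: 365

Derivation:
vaddr = 333 = 0b101001101
Split: l1_idx=5, l2_idx=1, offset=5
L1[5] = 1
L2[1][1] = 45
paddr = 45 * 8 + 5 = 365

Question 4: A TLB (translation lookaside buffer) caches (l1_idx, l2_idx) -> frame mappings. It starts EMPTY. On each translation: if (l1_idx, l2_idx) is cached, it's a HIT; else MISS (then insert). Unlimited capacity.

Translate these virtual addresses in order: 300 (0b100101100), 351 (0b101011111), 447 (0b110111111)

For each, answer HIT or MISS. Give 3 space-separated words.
vaddr=300: (4,5) not in TLB -> MISS, insert
vaddr=351: (5,3) not in TLB -> MISS, insert
vaddr=447: (6,7) not in TLB -> MISS, insert

Answer: MISS MISS MISS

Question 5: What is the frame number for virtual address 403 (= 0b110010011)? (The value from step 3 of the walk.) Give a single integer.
Answer: 41

Derivation:
vaddr = 403: l1_idx=6, l2_idx=2
L1[6] = 2; L2[2][2] = 41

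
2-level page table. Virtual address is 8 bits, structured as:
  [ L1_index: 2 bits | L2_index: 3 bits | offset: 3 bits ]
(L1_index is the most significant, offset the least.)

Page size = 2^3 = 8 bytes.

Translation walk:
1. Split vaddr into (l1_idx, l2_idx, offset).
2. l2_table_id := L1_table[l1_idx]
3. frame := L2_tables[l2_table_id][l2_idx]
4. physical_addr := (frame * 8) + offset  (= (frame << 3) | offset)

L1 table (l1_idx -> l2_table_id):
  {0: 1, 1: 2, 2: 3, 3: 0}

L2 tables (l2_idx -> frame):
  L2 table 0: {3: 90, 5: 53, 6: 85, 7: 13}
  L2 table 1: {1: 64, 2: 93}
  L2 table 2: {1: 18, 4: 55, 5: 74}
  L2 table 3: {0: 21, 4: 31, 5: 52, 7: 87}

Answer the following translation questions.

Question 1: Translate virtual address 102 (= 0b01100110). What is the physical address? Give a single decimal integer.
Answer: 446

Derivation:
vaddr = 102 = 0b01100110
Split: l1_idx=1, l2_idx=4, offset=6
L1[1] = 2
L2[2][4] = 55
paddr = 55 * 8 + 6 = 446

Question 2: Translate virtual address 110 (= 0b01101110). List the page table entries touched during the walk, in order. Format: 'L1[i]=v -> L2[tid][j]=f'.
Answer: L1[1]=2 -> L2[2][5]=74

Derivation:
vaddr = 110 = 0b01101110
Split: l1_idx=1, l2_idx=5, offset=6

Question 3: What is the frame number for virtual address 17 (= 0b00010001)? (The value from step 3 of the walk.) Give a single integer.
vaddr = 17: l1_idx=0, l2_idx=2
L1[0] = 1; L2[1][2] = 93

Answer: 93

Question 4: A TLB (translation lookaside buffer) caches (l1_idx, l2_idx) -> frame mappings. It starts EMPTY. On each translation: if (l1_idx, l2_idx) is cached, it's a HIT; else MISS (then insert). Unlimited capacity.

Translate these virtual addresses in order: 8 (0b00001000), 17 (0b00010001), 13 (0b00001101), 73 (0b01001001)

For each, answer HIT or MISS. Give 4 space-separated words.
vaddr=8: (0,1) not in TLB -> MISS, insert
vaddr=17: (0,2) not in TLB -> MISS, insert
vaddr=13: (0,1) in TLB -> HIT
vaddr=73: (1,1) not in TLB -> MISS, insert

Answer: MISS MISS HIT MISS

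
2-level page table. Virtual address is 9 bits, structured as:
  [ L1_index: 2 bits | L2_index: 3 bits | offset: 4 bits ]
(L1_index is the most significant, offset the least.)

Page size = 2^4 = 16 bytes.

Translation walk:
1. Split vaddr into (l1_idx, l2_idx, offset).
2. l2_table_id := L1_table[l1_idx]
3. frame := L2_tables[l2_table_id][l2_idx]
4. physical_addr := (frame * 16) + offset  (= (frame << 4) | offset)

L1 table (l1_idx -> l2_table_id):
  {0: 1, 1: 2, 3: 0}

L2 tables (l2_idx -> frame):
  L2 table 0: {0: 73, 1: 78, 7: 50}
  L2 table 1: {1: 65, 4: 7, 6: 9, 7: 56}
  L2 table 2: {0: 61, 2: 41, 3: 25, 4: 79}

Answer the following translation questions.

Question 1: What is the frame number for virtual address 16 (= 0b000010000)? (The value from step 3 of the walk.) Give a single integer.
vaddr = 16: l1_idx=0, l2_idx=1
L1[0] = 1; L2[1][1] = 65

Answer: 65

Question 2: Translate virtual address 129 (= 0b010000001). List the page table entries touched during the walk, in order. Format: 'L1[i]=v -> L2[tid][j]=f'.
Answer: L1[1]=2 -> L2[2][0]=61

Derivation:
vaddr = 129 = 0b010000001
Split: l1_idx=1, l2_idx=0, offset=1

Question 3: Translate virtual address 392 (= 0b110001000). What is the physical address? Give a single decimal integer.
vaddr = 392 = 0b110001000
Split: l1_idx=3, l2_idx=0, offset=8
L1[3] = 0
L2[0][0] = 73
paddr = 73 * 16 + 8 = 1176

Answer: 1176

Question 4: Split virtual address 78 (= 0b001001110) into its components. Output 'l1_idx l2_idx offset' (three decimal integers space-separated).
vaddr = 78 = 0b001001110
  top 2 bits -> l1_idx = 0
  next 3 bits -> l2_idx = 4
  bottom 4 bits -> offset = 14

Answer: 0 4 14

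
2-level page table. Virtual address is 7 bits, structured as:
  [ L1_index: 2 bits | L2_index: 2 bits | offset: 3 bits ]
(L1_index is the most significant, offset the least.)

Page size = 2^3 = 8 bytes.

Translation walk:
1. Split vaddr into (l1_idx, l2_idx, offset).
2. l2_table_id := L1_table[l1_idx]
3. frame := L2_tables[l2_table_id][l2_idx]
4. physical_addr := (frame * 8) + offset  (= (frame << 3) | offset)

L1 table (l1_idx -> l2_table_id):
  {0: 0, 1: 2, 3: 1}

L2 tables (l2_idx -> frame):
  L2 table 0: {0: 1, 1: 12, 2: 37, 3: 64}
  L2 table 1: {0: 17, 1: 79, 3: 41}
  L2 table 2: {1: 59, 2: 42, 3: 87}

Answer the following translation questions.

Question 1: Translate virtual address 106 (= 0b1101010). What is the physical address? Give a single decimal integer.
Answer: 634

Derivation:
vaddr = 106 = 0b1101010
Split: l1_idx=3, l2_idx=1, offset=2
L1[3] = 1
L2[1][1] = 79
paddr = 79 * 8 + 2 = 634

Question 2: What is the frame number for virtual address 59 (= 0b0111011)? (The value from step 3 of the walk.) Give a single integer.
vaddr = 59: l1_idx=1, l2_idx=3
L1[1] = 2; L2[2][3] = 87

Answer: 87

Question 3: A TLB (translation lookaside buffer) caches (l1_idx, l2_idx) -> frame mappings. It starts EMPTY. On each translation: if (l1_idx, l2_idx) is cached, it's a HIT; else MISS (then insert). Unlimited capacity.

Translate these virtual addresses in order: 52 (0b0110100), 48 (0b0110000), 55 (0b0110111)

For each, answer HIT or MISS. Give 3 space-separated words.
vaddr=52: (1,2) not in TLB -> MISS, insert
vaddr=48: (1,2) in TLB -> HIT
vaddr=55: (1,2) in TLB -> HIT

Answer: MISS HIT HIT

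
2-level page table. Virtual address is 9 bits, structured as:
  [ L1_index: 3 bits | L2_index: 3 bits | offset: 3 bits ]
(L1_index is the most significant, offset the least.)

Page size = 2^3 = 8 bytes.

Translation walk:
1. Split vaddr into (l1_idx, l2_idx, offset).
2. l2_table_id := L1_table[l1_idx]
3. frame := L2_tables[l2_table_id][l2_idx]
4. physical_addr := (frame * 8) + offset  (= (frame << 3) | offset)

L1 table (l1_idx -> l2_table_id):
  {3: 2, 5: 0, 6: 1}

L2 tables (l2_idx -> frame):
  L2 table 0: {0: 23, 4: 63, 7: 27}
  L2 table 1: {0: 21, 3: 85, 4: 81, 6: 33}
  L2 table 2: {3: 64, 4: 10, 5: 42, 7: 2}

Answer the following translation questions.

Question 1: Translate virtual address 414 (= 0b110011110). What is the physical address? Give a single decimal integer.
vaddr = 414 = 0b110011110
Split: l1_idx=6, l2_idx=3, offset=6
L1[6] = 1
L2[1][3] = 85
paddr = 85 * 8 + 6 = 686

Answer: 686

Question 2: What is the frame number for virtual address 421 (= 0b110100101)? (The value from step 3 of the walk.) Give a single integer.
vaddr = 421: l1_idx=6, l2_idx=4
L1[6] = 1; L2[1][4] = 81

Answer: 81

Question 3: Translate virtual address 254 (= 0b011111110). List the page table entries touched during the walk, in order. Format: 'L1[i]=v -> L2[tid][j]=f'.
Answer: L1[3]=2 -> L2[2][7]=2

Derivation:
vaddr = 254 = 0b011111110
Split: l1_idx=3, l2_idx=7, offset=6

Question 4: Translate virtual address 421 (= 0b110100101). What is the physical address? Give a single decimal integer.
Answer: 653

Derivation:
vaddr = 421 = 0b110100101
Split: l1_idx=6, l2_idx=4, offset=5
L1[6] = 1
L2[1][4] = 81
paddr = 81 * 8 + 5 = 653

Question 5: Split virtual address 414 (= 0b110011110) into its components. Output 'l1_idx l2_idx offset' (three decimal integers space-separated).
vaddr = 414 = 0b110011110
  top 3 bits -> l1_idx = 6
  next 3 bits -> l2_idx = 3
  bottom 3 bits -> offset = 6

Answer: 6 3 6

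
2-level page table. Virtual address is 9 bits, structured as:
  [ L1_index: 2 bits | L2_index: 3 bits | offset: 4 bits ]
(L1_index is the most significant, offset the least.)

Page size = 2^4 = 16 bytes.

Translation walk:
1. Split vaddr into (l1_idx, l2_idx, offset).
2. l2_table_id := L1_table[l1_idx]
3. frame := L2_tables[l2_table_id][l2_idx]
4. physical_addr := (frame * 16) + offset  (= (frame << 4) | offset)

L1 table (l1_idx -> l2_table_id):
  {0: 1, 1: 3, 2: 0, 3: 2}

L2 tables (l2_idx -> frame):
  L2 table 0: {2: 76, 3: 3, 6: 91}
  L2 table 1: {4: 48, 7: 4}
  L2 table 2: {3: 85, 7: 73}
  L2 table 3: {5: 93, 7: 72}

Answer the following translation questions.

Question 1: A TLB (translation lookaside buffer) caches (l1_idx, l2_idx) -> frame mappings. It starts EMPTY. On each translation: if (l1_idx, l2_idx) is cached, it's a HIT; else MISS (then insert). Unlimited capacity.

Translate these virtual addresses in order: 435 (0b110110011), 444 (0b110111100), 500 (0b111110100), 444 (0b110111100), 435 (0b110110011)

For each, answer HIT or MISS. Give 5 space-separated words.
vaddr=435: (3,3) not in TLB -> MISS, insert
vaddr=444: (3,3) in TLB -> HIT
vaddr=500: (3,7) not in TLB -> MISS, insert
vaddr=444: (3,3) in TLB -> HIT
vaddr=435: (3,3) in TLB -> HIT

Answer: MISS HIT MISS HIT HIT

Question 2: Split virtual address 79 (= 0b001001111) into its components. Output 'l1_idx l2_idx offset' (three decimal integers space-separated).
Answer: 0 4 15

Derivation:
vaddr = 79 = 0b001001111
  top 2 bits -> l1_idx = 0
  next 3 bits -> l2_idx = 4
  bottom 4 bits -> offset = 15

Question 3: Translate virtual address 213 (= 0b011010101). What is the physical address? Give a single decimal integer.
Answer: 1493

Derivation:
vaddr = 213 = 0b011010101
Split: l1_idx=1, l2_idx=5, offset=5
L1[1] = 3
L2[3][5] = 93
paddr = 93 * 16 + 5 = 1493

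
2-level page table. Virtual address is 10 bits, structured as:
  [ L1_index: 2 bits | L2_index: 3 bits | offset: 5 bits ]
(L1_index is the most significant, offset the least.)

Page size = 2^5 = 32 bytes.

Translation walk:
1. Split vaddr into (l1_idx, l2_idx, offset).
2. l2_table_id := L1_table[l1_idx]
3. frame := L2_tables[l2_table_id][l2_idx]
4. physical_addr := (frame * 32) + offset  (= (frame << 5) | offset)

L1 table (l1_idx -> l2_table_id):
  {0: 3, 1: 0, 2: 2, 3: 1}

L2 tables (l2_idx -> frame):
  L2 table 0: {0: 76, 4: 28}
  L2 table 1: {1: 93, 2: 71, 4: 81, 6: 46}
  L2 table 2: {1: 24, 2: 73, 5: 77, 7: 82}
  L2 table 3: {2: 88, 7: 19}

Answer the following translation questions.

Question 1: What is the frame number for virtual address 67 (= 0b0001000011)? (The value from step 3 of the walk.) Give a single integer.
vaddr = 67: l1_idx=0, l2_idx=2
L1[0] = 3; L2[3][2] = 88

Answer: 88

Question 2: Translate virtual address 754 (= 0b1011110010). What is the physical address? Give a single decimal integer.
Answer: 2642

Derivation:
vaddr = 754 = 0b1011110010
Split: l1_idx=2, l2_idx=7, offset=18
L1[2] = 2
L2[2][7] = 82
paddr = 82 * 32 + 18 = 2642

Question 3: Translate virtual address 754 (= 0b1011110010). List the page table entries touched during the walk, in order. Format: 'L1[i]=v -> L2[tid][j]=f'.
Answer: L1[2]=2 -> L2[2][7]=82

Derivation:
vaddr = 754 = 0b1011110010
Split: l1_idx=2, l2_idx=7, offset=18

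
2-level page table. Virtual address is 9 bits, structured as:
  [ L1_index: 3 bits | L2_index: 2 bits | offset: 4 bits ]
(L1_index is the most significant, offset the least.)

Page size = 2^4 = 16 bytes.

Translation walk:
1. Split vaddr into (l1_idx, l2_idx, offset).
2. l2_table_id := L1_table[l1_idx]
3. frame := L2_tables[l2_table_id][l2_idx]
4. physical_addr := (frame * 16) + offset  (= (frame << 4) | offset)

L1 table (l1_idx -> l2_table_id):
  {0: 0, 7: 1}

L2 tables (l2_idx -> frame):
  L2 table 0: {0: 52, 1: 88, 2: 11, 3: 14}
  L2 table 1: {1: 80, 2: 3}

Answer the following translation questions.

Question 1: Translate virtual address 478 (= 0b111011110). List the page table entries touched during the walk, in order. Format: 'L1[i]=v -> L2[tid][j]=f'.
Answer: L1[7]=1 -> L2[1][1]=80

Derivation:
vaddr = 478 = 0b111011110
Split: l1_idx=7, l2_idx=1, offset=14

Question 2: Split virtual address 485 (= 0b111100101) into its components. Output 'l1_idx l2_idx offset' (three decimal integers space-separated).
Answer: 7 2 5

Derivation:
vaddr = 485 = 0b111100101
  top 3 bits -> l1_idx = 7
  next 2 bits -> l2_idx = 2
  bottom 4 bits -> offset = 5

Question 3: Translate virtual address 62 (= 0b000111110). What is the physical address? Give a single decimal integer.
vaddr = 62 = 0b000111110
Split: l1_idx=0, l2_idx=3, offset=14
L1[0] = 0
L2[0][3] = 14
paddr = 14 * 16 + 14 = 238

Answer: 238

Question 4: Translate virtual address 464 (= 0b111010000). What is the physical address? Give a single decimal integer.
vaddr = 464 = 0b111010000
Split: l1_idx=7, l2_idx=1, offset=0
L1[7] = 1
L2[1][1] = 80
paddr = 80 * 16 + 0 = 1280

Answer: 1280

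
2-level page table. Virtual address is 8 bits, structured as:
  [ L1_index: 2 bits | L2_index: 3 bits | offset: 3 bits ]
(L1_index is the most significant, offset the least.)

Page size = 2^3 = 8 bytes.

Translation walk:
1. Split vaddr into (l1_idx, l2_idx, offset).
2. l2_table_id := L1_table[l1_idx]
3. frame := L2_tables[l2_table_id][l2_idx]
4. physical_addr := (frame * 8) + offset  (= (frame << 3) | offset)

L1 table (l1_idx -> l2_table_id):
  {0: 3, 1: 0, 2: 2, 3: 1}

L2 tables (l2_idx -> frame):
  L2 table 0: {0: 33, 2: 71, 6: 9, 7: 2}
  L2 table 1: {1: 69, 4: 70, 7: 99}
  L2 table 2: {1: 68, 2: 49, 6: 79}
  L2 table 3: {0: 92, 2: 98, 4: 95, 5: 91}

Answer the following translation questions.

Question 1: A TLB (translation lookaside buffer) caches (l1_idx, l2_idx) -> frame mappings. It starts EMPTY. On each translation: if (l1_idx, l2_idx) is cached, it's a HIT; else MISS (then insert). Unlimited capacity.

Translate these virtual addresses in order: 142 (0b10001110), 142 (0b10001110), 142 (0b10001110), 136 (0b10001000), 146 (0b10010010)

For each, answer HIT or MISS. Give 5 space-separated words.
Answer: MISS HIT HIT HIT MISS

Derivation:
vaddr=142: (2,1) not in TLB -> MISS, insert
vaddr=142: (2,1) in TLB -> HIT
vaddr=142: (2,1) in TLB -> HIT
vaddr=136: (2,1) in TLB -> HIT
vaddr=146: (2,2) not in TLB -> MISS, insert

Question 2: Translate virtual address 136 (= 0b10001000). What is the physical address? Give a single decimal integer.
Answer: 544

Derivation:
vaddr = 136 = 0b10001000
Split: l1_idx=2, l2_idx=1, offset=0
L1[2] = 2
L2[2][1] = 68
paddr = 68 * 8 + 0 = 544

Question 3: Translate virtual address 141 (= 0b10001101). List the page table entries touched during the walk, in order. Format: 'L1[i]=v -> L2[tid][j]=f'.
vaddr = 141 = 0b10001101
Split: l1_idx=2, l2_idx=1, offset=5

Answer: L1[2]=2 -> L2[2][1]=68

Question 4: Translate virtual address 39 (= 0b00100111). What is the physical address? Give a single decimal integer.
vaddr = 39 = 0b00100111
Split: l1_idx=0, l2_idx=4, offset=7
L1[0] = 3
L2[3][4] = 95
paddr = 95 * 8 + 7 = 767

Answer: 767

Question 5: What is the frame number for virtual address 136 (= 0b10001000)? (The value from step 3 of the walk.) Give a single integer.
vaddr = 136: l1_idx=2, l2_idx=1
L1[2] = 2; L2[2][1] = 68

Answer: 68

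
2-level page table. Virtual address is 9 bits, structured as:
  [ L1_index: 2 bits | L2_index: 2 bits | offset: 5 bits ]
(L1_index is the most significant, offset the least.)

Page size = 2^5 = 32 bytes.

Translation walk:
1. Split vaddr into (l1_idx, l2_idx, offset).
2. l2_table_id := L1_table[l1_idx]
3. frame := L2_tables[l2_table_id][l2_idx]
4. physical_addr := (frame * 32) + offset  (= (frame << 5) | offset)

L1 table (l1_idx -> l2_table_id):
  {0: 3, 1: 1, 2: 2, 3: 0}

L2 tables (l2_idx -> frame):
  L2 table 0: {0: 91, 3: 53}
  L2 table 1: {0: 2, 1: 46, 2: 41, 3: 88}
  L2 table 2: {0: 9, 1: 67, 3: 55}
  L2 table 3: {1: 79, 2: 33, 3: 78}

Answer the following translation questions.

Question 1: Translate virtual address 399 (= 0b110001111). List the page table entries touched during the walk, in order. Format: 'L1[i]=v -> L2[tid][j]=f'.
vaddr = 399 = 0b110001111
Split: l1_idx=3, l2_idx=0, offset=15

Answer: L1[3]=0 -> L2[0][0]=91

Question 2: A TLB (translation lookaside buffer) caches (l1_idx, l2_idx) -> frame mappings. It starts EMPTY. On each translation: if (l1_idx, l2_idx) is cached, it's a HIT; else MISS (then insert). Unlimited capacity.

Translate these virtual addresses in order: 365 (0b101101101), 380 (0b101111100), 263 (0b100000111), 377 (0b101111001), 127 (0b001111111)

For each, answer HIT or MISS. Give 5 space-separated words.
Answer: MISS HIT MISS HIT MISS

Derivation:
vaddr=365: (2,3) not in TLB -> MISS, insert
vaddr=380: (2,3) in TLB -> HIT
vaddr=263: (2,0) not in TLB -> MISS, insert
vaddr=377: (2,3) in TLB -> HIT
vaddr=127: (0,3) not in TLB -> MISS, insert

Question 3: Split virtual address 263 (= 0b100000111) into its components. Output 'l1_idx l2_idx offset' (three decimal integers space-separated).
Answer: 2 0 7

Derivation:
vaddr = 263 = 0b100000111
  top 2 bits -> l1_idx = 2
  next 2 bits -> l2_idx = 0
  bottom 5 bits -> offset = 7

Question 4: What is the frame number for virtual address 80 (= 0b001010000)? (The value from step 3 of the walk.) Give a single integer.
vaddr = 80: l1_idx=0, l2_idx=2
L1[0] = 3; L2[3][2] = 33

Answer: 33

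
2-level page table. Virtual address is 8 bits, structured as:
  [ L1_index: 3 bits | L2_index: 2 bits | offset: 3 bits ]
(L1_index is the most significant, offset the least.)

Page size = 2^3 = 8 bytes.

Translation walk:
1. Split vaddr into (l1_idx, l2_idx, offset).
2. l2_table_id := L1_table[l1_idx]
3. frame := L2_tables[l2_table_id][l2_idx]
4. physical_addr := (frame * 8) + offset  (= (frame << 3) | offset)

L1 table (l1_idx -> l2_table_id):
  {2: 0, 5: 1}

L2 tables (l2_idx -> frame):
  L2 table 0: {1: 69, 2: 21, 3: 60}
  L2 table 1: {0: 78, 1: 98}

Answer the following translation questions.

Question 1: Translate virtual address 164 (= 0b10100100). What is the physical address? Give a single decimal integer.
Answer: 628

Derivation:
vaddr = 164 = 0b10100100
Split: l1_idx=5, l2_idx=0, offset=4
L1[5] = 1
L2[1][0] = 78
paddr = 78 * 8 + 4 = 628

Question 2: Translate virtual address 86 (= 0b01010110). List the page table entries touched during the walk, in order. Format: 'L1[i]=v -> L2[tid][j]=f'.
Answer: L1[2]=0 -> L2[0][2]=21

Derivation:
vaddr = 86 = 0b01010110
Split: l1_idx=2, l2_idx=2, offset=6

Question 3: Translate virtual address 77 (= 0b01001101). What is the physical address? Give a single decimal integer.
Answer: 557

Derivation:
vaddr = 77 = 0b01001101
Split: l1_idx=2, l2_idx=1, offset=5
L1[2] = 0
L2[0][1] = 69
paddr = 69 * 8 + 5 = 557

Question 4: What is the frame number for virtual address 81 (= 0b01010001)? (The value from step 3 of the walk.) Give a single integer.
vaddr = 81: l1_idx=2, l2_idx=2
L1[2] = 0; L2[0][2] = 21

Answer: 21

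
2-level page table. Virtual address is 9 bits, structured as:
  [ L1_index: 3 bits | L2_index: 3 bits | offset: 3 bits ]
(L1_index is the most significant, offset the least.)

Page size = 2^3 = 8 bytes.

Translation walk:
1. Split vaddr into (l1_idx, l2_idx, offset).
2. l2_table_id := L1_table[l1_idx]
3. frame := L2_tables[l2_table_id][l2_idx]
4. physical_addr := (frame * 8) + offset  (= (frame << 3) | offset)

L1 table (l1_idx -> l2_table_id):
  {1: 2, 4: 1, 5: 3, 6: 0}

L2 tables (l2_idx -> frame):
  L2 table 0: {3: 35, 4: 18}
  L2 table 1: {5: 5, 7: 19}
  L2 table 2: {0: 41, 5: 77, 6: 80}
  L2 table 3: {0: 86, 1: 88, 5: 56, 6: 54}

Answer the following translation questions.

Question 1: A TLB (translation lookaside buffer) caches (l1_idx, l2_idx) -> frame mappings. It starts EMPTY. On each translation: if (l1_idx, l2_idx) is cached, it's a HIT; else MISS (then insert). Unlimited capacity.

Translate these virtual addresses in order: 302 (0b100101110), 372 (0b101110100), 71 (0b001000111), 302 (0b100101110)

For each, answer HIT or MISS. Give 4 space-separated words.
Answer: MISS MISS MISS HIT

Derivation:
vaddr=302: (4,5) not in TLB -> MISS, insert
vaddr=372: (5,6) not in TLB -> MISS, insert
vaddr=71: (1,0) not in TLB -> MISS, insert
vaddr=302: (4,5) in TLB -> HIT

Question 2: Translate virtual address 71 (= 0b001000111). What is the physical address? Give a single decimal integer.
vaddr = 71 = 0b001000111
Split: l1_idx=1, l2_idx=0, offset=7
L1[1] = 2
L2[2][0] = 41
paddr = 41 * 8 + 7 = 335

Answer: 335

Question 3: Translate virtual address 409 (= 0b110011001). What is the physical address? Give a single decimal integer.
Answer: 281

Derivation:
vaddr = 409 = 0b110011001
Split: l1_idx=6, l2_idx=3, offset=1
L1[6] = 0
L2[0][3] = 35
paddr = 35 * 8 + 1 = 281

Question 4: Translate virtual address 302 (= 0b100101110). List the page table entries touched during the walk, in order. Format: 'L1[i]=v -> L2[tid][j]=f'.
Answer: L1[4]=1 -> L2[1][5]=5

Derivation:
vaddr = 302 = 0b100101110
Split: l1_idx=4, l2_idx=5, offset=6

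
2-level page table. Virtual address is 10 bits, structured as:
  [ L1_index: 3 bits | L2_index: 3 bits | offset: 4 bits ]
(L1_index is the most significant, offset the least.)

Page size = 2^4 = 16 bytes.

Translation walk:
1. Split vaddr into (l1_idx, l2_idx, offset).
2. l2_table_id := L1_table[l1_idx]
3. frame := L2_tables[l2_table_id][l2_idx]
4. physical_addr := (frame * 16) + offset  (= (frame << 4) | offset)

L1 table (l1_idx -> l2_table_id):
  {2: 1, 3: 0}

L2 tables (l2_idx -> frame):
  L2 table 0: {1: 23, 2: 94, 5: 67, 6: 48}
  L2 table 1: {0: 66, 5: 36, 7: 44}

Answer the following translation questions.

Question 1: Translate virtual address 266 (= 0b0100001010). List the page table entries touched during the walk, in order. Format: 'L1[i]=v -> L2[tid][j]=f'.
Answer: L1[2]=1 -> L2[1][0]=66

Derivation:
vaddr = 266 = 0b0100001010
Split: l1_idx=2, l2_idx=0, offset=10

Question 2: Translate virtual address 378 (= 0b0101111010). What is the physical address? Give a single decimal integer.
vaddr = 378 = 0b0101111010
Split: l1_idx=2, l2_idx=7, offset=10
L1[2] = 1
L2[1][7] = 44
paddr = 44 * 16 + 10 = 714

Answer: 714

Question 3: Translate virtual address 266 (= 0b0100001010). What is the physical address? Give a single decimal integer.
vaddr = 266 = 0b0100001010
Split: l1_idx=2, l2_idx=0, offset=10
L1[2] = 1
L2[1][0] = 66
paddr = 66 * 16 + 10 = 1066

Answer: 1066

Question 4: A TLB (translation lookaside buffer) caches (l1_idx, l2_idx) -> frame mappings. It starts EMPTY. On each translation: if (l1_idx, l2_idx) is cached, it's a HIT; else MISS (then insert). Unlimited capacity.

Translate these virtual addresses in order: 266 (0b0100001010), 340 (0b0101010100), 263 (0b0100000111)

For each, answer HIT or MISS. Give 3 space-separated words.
Answer: MISS MISS HIT

Derivation:
vaddr=266: (2,0) not in TLB -> MISS, insert
vaddr=340: (2,5) not in TLB -> MISS, insert
vaddr=263: (2,0) in TLB -> HIT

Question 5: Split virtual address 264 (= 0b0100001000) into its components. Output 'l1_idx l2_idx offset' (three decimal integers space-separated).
vaddr = 264 = 0b0100001000
  top 3 bits -> l1_idx = 2
  next 3 bits -> l2_idx = 0
  bottom 4 bits -> offset = 8

Answer: 2 0 8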